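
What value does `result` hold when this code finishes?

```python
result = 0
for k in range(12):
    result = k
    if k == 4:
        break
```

Let's trace through this code step by step.

Initialize: result = 0
Entering loop: for k in range(12):

After execution: result = 4
4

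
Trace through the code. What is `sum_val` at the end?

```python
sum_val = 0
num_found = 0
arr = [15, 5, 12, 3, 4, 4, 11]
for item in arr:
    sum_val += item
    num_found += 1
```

Let's trace through this code step by step.

Initialize: sum_val = 0
Initialize: num_found = 0
Initialize: arr = [15, 5, 12, 3, 4, 4, 11]
Entering loop: for item in arr:

After execution: sum_val = 54
54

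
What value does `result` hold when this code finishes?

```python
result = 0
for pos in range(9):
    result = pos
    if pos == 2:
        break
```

Let's trace through this code step by step.

Initialize: result = 0
Entering loop: for pos in range(9):

After execution: result = 2
2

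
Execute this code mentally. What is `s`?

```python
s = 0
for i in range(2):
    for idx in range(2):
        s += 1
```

Let's trace through this code step by step.

Initialize: s = 0
Entering loop: for i in range(2):

After execution: s = 4
4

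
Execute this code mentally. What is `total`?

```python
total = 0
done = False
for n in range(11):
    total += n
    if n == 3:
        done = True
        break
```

Let's trace through this code step by step.

Initialize: total = 0
Initialize: done = False
Entering loop: for n in range(11):

After execution: total = 6
6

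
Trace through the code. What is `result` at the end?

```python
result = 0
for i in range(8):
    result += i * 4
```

Let's trace through this code step by step.

Initialize: result = 0
Entering loop: for i in range(8):

After execution: result = 112
112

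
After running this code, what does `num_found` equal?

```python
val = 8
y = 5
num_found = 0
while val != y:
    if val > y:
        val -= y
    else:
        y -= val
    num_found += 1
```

Let's trace through this code step by step.

Initialize: val = 8
Initialize: y = 5
Initialize: num_found = 0
Entering loop: while val != y:

After execution: num_found = 4
4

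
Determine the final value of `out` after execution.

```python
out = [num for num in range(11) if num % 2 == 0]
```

Let's trace through this code step by step.

Initialize: out = [num for num in range(11) if num % 2 == 0]

After execution: out = [0, 2, 4, 6, 8, 10]
[0, 2, 4, 6, 8, 10]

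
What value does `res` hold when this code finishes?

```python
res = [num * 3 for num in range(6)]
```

Let's trace through this code step by step.

Initialize: res = [num * 3 for num in range(6)]

After execution: res = [0, 3, 6, 9, 12, 15]
[0, 3, 6, 9, 12, 15]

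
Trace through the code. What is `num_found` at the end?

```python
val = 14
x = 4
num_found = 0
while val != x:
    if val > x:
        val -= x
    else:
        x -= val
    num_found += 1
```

Let's trace through this code step by step.

Initialize: val = 14
Initialize: x = 4
Initialize: num_found = 0
Entering loop: while val != x:

After execution: num_found = 4
4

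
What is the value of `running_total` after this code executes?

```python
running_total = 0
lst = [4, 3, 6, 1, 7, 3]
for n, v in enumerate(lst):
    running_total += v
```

Let's trace through this code step by step.

Initialize: running_total = 0
Initialize: lst = [4, 3, 6, 1, 7, 3]
Entering loop: for n, v in enumerate(lst):

After execution: running_total = 24
24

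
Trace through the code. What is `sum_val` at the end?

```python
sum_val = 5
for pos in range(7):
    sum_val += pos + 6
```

Let's trace through this code step by step.

Initialize: sum_val = 5
Entering loop: for pos in range(7):

After execution: sum_val = 68
68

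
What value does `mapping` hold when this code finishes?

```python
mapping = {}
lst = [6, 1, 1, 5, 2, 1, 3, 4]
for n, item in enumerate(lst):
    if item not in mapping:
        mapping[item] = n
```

Let's trace through this code step by step.

Initialize: mapping = {}
Initialize: lst = [6, 1, 1, 5, 2, 1, 3, 4]
Entering loop: for n, item in enumerate(lst):

After execution: mapping = {6: 0, 1: 1, 5: 3, 2: 4, 3: 6, 4: 7}
{6: 0, 1: 1, 5: 3, 2: 4, 3: 6, 4: 7}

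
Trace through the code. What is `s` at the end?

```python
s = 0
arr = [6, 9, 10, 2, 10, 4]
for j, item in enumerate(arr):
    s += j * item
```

Let's trace through this code step by step.

Initialize: s = 0
Initialize: arr = [6, 9, 10, 2, 10, 4]
Entering loop: for j, item in enumerate(arr):

After execution: s = 95
95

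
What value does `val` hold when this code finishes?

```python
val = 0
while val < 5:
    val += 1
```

Let's trace through this code step by step.

Initialize: val = 0
Entering loop: while val < 5:

After execution: val = 5
5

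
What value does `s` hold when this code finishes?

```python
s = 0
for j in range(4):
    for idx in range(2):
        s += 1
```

Let's trace through this code step by step.

Initialize: s = 0
Entering loop: for j in range(4):

After execution: s = 8
8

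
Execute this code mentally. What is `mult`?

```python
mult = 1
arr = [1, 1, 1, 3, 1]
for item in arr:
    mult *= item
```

Let's trace through this code step by step.

Initialize: mult = 1
Initialize: arr = [1, 1, 1, 3, 1]
Entering loop: for item in arr:

After execution: mult = 3
3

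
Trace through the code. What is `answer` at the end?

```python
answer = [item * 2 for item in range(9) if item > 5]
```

Let's trace through this code step by step.

Initialize: answer = [item * 2 for item in range(9) if item > 5]

After execution: answer = [12, 14, 16]
[12, 14, 16]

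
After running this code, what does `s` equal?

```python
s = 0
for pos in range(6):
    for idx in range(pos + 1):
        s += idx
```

Let's trace through this code step by step.

Initialize: s = 0
Entering loop: for pos in range(6):

After execution: s = 35
35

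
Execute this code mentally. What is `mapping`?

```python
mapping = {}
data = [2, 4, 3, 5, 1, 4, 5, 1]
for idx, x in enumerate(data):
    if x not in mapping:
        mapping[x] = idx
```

Let's trace through this code step by step.

Initialize: mapping = {}
Initialize: data = [2, 4, 3, 5, 1, 4, 5, 1]
Entering loop: for idx, x in enumerate(data):

After execution: mapping = {2: 0, 4: 1, 3: 2, 5: 3, 1: 4}
{2: 0, 4: 1, 3: 2, 5: 3, 1: 4}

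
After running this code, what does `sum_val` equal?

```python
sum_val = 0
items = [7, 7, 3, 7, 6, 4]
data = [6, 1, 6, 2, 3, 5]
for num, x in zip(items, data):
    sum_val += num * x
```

Let's trace through this code step by step.

Initialize: sum_val = 0
Initialize: items = [7, 7, 3, 7, 6, 4]
Initialize: data = [6, 1, 6, 2, 3, 5]
Entering loop: for num, x in zip(items, data):

After execution: sum_val = 119
119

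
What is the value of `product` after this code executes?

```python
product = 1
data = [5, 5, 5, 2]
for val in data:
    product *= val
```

Let's trace through this code step by step.

Initialize: product = 1
Initialize: data = [5, 5, 5, 2]
Entering loop: for val in data:

After execution: product = 250
250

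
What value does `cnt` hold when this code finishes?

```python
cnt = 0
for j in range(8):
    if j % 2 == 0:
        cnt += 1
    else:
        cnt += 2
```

Let's trace through this code step by step.

Initialize: cnt = 0
Entering loop: for j in range(8):

After execution: cnt = 12
12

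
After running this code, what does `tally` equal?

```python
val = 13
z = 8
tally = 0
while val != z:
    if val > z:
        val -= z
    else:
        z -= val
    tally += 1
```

Let's trace through this code step by step.

Initialize: val = 13
Initialize: z = 8
Initialize: tally = 0
Entering loop: while val != z:

After execution: tally = 5
5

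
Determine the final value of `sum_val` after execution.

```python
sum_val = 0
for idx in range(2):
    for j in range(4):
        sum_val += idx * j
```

Let's trace through this code step by step.

Initialize: sum_val = 0
Entering loop: for idx in range(2):

After execution: sum_val = 6
6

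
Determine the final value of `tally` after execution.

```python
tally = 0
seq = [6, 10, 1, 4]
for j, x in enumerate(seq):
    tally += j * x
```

Let's trace through this code step by step.

Initialize: tally = 0
Initialize: seq = [6, 10, 1, 4]
Entering loop: for j, x in enumerate(seq):

After execution: tally = 24
24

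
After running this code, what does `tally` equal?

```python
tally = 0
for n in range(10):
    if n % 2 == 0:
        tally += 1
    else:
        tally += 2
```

Let's trace through this code step by step.

Initialize: tally = 0
Entering loop: for n in range(10):

After execution: tally = 15
15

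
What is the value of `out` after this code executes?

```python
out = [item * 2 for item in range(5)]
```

Let's trace through this code step by step.

Initialize: out = [item * 2 for item in range(5)]

After execution: out = [0, 2, 4, 6, 8]
[0, 2, 4, 6, 8]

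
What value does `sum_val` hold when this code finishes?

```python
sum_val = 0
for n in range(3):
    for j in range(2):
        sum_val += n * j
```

Let's trace through this code step by step.

Initialize: sum_val = 0
Entering loop: for n in range(3):

After execution: sum_val = 3
3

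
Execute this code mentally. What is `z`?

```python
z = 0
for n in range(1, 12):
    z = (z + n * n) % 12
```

Let's trace through this code step by step.

Initialize: z = 0
Entering loop: for n in range(1, 12):

After execution: z = 2
2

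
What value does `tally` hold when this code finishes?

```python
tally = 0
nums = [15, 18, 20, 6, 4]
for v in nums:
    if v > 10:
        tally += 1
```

Let's trace through this code step by step.

Initialize: tally = 0
Initialize: nums = [15, 18, 20, 6, 4]
Entering loop: for v in nums:

After execution: tally = 3
3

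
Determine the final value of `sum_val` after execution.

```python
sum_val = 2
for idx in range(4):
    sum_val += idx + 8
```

Let's trace through this code step by step.

Initialize: sum_val = 2
Entering loop: for idx in range(4):

After execution: sum_val = 40
40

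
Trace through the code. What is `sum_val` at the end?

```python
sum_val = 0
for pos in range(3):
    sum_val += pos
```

Let's trace through this code step by step.

Initialize: sum_val = 0
Entering loop: for pos in range(3):

After execution: sum_val = 3
3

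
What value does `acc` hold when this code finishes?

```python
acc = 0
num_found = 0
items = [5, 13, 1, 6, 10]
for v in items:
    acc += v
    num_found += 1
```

Let's trace through this code step by step.

Initialize: acc = 0
Initialize: num_found = 0
Initialize: items = [5, 13, 1, 6, 10]
Entering loop: for v in items:

After execution: acc = 35
35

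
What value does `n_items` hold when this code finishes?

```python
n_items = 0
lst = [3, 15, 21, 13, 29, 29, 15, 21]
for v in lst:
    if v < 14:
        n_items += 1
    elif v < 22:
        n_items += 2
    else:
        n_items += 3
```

Let's trace through this code step by step.

Initialize: n_items = 0
Initialize: lst = [3, 15, 21, 13, 29, 29, 15, 21]
Entering loop: for v in lst:

After execution: n_items = 16
16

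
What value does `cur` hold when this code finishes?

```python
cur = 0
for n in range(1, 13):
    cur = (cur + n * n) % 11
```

Let's trace through this code step by step.

Initialize: cur = 0
Entering loop: for n in range(1, 13):

After execution: cur = 1
1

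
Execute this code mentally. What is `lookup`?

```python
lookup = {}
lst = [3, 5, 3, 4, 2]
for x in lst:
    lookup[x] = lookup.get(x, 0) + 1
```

Let's trace through this code step by step.

Initialize: lookup = {}
Initialize: lst = [3, 5, 3, 4, 2]
Entering loop: for x in lst:

After execution: lookup = {3: 2, 5: 1, 4: 1, 2: 1}
{3: 2, 5: 1, 4: 1, 2: 1}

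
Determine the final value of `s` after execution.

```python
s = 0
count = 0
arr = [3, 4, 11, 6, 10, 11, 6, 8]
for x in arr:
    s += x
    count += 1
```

Let's trace through this code step by step.

Initialize: s = 0
Initialize: count = 0
Initialize: arr = [3, 4, 11, 6, 10, 11, 6, 8]
Entering loop: for x in arr:

After execution: s = 59
59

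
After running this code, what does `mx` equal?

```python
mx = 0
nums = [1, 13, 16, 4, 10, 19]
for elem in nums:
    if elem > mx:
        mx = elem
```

Let's trace through this code step by step.

Initialize: mx = 0
Initialize: nums = [1, 13, 16, 4, 10, 19]
Entering loop: for elem in nums:

After execution: mx = 19
19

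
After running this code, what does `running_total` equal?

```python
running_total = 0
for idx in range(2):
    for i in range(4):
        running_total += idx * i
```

Let's trace through this code step by step.

Initialize: running_total = 0
Entering loop: for idx in range(2):

After execution: running_total = 6
6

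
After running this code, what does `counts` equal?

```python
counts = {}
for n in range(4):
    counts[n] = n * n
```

Let's trace through this code step by step.

Initialize: counts = {}
Entering loop: for n in range(4):

After execution: counts = {0: 0, 1: 1, 2: 4, 3: 9}
{0: 0, 1: 1, 2: 4, 3: 9}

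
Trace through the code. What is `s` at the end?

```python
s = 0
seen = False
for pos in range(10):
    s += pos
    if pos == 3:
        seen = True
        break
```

Let's trace through this code step by step.

Initialize: s = 0
Initialize: seen = False
Entering loop: for pos in range(10):

After execution: s = 6
6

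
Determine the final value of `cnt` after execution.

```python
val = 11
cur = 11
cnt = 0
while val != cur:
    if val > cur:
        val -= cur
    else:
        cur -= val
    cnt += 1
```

Let's trace through this code step by step.

Initialize: val = 11
Initialize: cur = 11
Initialize: cnt = 0
Entering loop: while val != cur:

After execution: cnt = 0
0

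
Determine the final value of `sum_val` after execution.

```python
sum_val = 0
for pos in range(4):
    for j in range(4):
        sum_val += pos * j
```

Let's trace through this code step by step.

Initialize: sum_val = 0
Entering loop: for pos in range(4):

After execution: sum_val = 36
36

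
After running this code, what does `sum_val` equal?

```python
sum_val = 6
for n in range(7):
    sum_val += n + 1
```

Let's trace through this code step by step.

Initialize: sum_val = 6
Entering loop: for n in range(7):

After execution: sum_val = 34
34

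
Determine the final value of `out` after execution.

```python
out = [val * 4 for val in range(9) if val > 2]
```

Let's trace through this code step by step.

Initialize: out = [val * 4 for val in range(9) if val > 2]

After execution: out = [12, 16, 20, 24, 28, 32]
[12, 16, 20, 24, 28, 32]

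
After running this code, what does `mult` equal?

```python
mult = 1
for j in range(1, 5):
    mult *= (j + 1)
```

Let's trace through this code step by step.

Initialize: mult = 1
Entering loop: for j in range(1, 5):

After execution: mult = 120
120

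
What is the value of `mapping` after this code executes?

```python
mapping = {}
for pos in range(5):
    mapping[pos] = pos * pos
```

Let's trace through this code step by step.

Initialize: mapping = {}
Entering loop: for pos in range(5):

After execution: mapping = {0: 0, 1: 1, 2: 4, 3: 9, 4: 16}
{0: 0, 1: 1, 2: 4, 3: 9, 4: 16}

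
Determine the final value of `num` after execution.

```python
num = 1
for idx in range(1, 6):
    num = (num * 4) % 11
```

Let's trace through this code step by step.

Initialize: num = 1
Entering loop: for idx in range(1, 6):

After execution: num = 1
1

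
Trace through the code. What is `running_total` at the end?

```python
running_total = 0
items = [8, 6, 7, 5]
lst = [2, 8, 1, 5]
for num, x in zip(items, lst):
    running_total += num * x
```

Let's trace through this code step by step.

Initialize: running_total = 0
Initialize: items = [8, 6, 7, 5]
Initialize: lst = [2, 8, 1, 5]
Entering loop: for num, x in zip(items, lst):

After execution: running_total = 96
96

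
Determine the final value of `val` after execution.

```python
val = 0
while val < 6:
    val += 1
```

Let's trace through this code step by step.

Initialize: val = 0
Entering loop: while val < 6:

After execution: val = 6
6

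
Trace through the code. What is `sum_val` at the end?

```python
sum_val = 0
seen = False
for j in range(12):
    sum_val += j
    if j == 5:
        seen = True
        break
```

Let's trace through this code step by step.

Initialize: sum_val = 0
Initialize: seen = False
Entering loop: for j in range(12):

After execution: sum_val = 15
15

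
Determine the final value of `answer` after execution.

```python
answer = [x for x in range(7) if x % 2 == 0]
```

Let's trace through this code step by step.

Initialize: answer = [x for x in range(7) if x % 2 == 0]

After execution: answer = [0, 2, 4, 6]
[0, 2, 4, 6]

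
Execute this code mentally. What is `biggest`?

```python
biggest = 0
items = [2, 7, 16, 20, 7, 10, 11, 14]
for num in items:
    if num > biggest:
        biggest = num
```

Let's trace through this code step by step.

Initialize: biggest = 0
Initialize: items = [2, 7, 16, 20, 7, 10, 11, 14]
Entering loop: for num in items:

After execution: biggest = 20
20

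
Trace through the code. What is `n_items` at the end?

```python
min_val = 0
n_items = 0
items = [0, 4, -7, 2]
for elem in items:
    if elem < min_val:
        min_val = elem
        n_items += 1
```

Let's trace through this code step by step.

Initialize: min_val = 0
Initialize: n_items = 0
Initialize: items = [0, 4, -7, 2]
Entering loop: for elem in items:

After execution: n_items = 1
1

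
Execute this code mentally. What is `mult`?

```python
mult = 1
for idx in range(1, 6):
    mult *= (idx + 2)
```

Let's trace through this code step by step.

Initialize: mult = 1
Entering loop: for idx in range(1, 6):

After execution: mult = 2520
2520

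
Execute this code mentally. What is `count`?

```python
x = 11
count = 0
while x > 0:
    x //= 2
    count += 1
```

Let's trace through this code step by step.

Initialize: x = 11
Initialize: count = 0
Entering loop: while x > 0:

After execution: count = 4
4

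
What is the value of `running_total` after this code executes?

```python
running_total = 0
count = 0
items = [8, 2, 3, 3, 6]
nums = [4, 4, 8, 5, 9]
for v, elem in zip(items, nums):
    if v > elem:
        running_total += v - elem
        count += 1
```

Let's trace through this code step by step.

Initialize: running_total = 0
Initialize: count = 0
Initialize: items = [8, 2, 3, 3, 6]
Initialize: nums = [4, 4, 8, 5, 9]
Entering loop: for v, elem in zip(items, nums):

After execution: running_total = 4
4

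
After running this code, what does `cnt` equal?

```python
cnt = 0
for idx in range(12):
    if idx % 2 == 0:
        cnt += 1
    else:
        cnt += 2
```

Let's trace through this code step by step.

Initialize: cnt = 0
Entering loop: for idx in range(12):

After execution: cnt = 18
18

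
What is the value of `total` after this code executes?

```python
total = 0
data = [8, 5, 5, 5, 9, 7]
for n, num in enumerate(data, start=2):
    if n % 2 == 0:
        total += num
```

Let's trace through this code step by step.

Initialize: total = 0
Initialize: data = [8, 5, 5, 5, 9, 7]
Entering loop: for n, num in enumerate(data, start=2):

After execution: total = 22
22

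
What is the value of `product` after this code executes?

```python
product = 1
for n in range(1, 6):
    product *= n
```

Let's trace through this code step by step.

Initialize: product = 1
Entering loop: for n in range(1, 6):

After execution: product = 120
120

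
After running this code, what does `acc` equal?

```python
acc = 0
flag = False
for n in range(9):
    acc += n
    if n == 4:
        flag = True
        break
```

Let's trace through this code step by step.

Initialize: acc = 0
Initialize: flag = False
Entering loop: for n in range(9):

After execution: acc = 10
10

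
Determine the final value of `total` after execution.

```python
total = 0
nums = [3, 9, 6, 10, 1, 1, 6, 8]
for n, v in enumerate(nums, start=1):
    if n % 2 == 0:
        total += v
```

Let's trace through this code step by step.

Initialize: total = 0
Initialize: nums = [3, 9, 6, 10, 1, 1, 6, 8]
Entering loop: for n, v in enumerate(nums, start=1):

After execution: total = 28
28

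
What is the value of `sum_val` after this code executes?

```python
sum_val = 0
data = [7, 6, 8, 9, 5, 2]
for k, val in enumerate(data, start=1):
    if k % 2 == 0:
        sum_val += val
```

Let's trace through this code step by step.

Initialize: sum_val = 0
Initialize: data = [7, 6, 8, 9, 5, 2]
Entering loop: for k, val in enumerate(data, start=1):

After execution: sum_val = 17
17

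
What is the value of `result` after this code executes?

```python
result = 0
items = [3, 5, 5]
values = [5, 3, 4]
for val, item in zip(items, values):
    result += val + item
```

Let's trace through this code step by step.

Initialize: result = 0
Initialize: items = [3, 5, 5]
Initialize: values = [5, 3, 4]
Entering loop: for val, item in zip(items, values):

After execution: result = 25
25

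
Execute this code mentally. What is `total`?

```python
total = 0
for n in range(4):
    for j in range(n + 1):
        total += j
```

Let's trace through this code step by step.

Initialize: total = 0
Entering loop: for n in range(4):

After execution: total = 10
10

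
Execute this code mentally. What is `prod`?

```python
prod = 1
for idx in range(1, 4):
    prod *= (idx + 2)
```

Let's trace through this code step by step.

Initialize: prod = 1
Entering loop: for idx in range(1, 4):

After execution: prod = 60
60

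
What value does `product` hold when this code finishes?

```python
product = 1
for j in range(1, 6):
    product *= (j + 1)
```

Let's trace through this code step by step.

Initialize: product = 1
Entering loop: for j in range(1, 6):

After execution: product = 720
720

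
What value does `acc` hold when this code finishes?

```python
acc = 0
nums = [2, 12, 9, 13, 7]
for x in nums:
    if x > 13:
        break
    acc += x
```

Let's trace through this code step by step.

Initialize: acc = 0
Initialize: nums = [2, 12, 9, 13, 7]
Entering loop: for x in nums:

After execution: acc = 43
43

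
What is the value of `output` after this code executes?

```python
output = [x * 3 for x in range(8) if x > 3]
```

Let's trace through this code step by step.

Initialize: output = [x * 3 for x in range(8) if x > 3]

After execution: output = [12, 15, 18, 21]
[12, 15, 18, 21]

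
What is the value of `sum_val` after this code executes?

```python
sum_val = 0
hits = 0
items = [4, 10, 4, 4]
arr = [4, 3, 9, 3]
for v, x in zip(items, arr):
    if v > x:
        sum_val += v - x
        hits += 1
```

Let's trace through this code step by step.

Initialize: sum_val = 0
Initialize: hits = 0
Initialize: items = [4, 10, 4, 4]
Initialize: arr = [4, 3, 9, 3]
Entering loop: for v, x in zip(items, arr):

After execution: sum_val = 8
8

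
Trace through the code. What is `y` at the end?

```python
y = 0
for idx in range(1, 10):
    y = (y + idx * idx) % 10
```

Let's trace through this code step by step.

Initialize: y = 0
Entering loop: for idx in range(1, 10):

After execution: y = 5
5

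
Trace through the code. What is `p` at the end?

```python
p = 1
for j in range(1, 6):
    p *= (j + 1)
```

Let's trace through this code step by step.

Initialize: p = 1
Entering loop: for j in range(1, 6):

After execution: p = 720
720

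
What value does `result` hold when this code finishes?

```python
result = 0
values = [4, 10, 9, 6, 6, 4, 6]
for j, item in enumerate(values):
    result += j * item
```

Let's trace through this code step by step.

Initialize: result = 0
Initialize: values = [4, 10, 9, 6, 6, 4, 6]
Entering loop: for j, item in enumerate(values):

After execution: result = 126
126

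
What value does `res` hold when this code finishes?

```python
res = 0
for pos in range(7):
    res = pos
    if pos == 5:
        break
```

Let's trace through this code step by step.

Initialize: res = 0
Entering loop: for pos in range(7):

After execution: res = 5
5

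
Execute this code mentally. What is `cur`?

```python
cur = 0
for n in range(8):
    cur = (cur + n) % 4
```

Let's trace through this code step by step.

Initialize: cur = 0
Entering loop: for n in range(8):

After execution: cur = 0
0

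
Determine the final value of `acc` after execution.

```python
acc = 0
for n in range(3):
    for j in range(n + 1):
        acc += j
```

Let's trace through this code step by step.

Initialize: acc = 0
Entering loop: for n in range(3):

After execution: acc = 4
4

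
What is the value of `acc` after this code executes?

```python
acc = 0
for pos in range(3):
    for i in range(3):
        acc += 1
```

Let's trace through this code step by step.

Initialize: acc = 0
Entering loop: for pos in range(3):

After execution: acc = 9
9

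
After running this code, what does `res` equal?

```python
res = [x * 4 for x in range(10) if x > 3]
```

Let's trace through this code step by step.

Initialize: res = [x * 4 for x in range(10) if x > 3]

After execution: res = [16, 20, 24, 28, 32, 36]
[16, 20, 24, 28, 32, 36]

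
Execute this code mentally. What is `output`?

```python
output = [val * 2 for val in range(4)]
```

Let's trace through this code step by step.

Initialize: output = [val * 2 for val in range(4)]

After execution: output = [0, 2, 4, 6]
[0, 2, 4, 6]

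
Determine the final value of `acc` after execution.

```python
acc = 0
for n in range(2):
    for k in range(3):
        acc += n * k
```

Let's trace through this code step by step.

Initialize: acc = 0
Entering loop: for n in range(2):

After execution: acc = 3
3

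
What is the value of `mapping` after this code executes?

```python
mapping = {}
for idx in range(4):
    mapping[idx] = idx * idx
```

Let's trace through this code step by step.

Initialize: mapping = {}
Entering loop: for idx in range(4):

After execution: mapping = {0: 0, 1: 1, 2: 4, 3: 9}
{0: 0, 1: 1, 2: 4, 3: 9}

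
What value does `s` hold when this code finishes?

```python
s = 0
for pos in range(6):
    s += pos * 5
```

Let's trace through this code step by step.

Initialize: s = 0
Entering loop: for pos in range(6):

After execution: s = 75
75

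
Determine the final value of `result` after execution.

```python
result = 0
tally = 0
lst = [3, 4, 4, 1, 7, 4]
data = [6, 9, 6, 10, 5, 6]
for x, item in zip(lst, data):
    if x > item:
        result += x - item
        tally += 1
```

Let's trace through this code step by step.

Initialize: result = 0
Initialize: tally = 0
Initialize: lst = [3, 4, 4, 1, 7, 4]
Initialize: data = [6, 9, 6, 10, 5, 6]
Entering loop: for x, item in zip(lst, data):

After execution: result = 2
2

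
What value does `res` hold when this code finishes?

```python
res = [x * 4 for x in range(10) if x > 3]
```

Let's trace through this code step by step.

Initialize: res = [x * 4 for x in range(10) if x > 3]

After execution: res = [16, 20, 24, 28, 32, 36]
[16, 20, 24, 28, 32, 36]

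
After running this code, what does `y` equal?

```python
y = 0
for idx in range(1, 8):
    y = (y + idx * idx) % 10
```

Let's trace through this code step by step.

Initialize: y = 0
Entering loop: for idx in range(1, 8):

After execution: y = 0
0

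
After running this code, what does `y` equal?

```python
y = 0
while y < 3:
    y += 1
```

Let's trace through this code step by step.

Initialize: y = 0
Entering loop: while y < 3:

After execution: y = 3
3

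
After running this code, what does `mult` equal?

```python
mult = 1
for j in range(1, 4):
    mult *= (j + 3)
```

Let's trace through this code step by step.

Initialize: mult = 1
Entering loop: for j in range(1, 4):

After execution: mult = 120
120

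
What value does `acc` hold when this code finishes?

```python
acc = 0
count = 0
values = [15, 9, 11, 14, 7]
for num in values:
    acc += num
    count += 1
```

Let's trace through this code step by step.

Initialize: acc = 0
Initialize: count = 0
Initialize: values = [15, 9, 11, 14, 7]
Entering loop: for num in values:

After execution: acc = 56
56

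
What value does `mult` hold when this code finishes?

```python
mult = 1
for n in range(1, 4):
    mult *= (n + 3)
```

Let's trace through this code step by step.

Initialize: mult = 1
Entering loop: for n in range(1, 4):

After execution: mult = 120
120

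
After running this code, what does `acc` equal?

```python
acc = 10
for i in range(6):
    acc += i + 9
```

Let's trace through this code step by step.

Initialize: acc = 10
Entering loop: for i in range(6):

After execution: acc = 79
79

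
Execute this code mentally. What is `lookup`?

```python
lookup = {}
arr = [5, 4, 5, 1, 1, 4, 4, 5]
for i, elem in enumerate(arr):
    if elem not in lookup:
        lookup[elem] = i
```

Let's trace through this code step by step.

Initialize: lookup = {}
Initialize: arr = [5, 4, 5, 1, 1, 4, 4, 5]
Entering loop: for i, elem in enumerate(arr):

After execution: lookup = {5: 0, 4: 1, 1: 3}
{5: 0, 4: 1, 1: 3}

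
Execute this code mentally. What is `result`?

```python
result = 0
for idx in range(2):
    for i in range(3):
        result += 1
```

Let's trace through this code step by step.

Initialize: result = 0
Entering loop: for idx in range(2):

After execution: result = 6
6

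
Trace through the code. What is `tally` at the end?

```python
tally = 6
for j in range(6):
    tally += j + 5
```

Let's trace through this code step by step.

Initialize: tally = 6
Entering loop: for j in range(6):

After execution: tally = 51
51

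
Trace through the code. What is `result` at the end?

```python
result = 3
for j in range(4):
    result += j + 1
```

Let's trace through this code step by step.

Initialize: result = 3
Entering loop: for j in range(4):

After execution: result = 13
13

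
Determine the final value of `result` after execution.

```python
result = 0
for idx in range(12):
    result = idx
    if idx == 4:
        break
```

Let's trace through this code step by step.

Initialize: result = 0
Entering loop: for idx in range(12):

After execution: result = 4
4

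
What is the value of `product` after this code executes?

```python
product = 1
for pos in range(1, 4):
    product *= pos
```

Let's trace through this code step by step.

Initialize: product = 1
Entering loop: for pos in range(1, 4):

After execution: product = 6
6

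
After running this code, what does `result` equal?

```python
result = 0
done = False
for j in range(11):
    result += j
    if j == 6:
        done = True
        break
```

Let's trace through this code step by step.

Initialize: result = 0
Initialize: done = False
Entering loop: for j in range(11):

After execution: result = 21
21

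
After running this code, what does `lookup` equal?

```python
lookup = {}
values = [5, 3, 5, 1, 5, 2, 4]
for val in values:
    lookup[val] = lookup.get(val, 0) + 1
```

Let's trace through this code step by step.

Initialize: lookup = {}
Initialize: values = [5, 3, 5, 1, 5, 2, 4]
Entering loop: for val in values:

After execution: lookup = {5: 3, 3: 1, 1: 1, 2: 1, 4: 1}
{5: 3, 3: 1, 1: 1, 2: 1, 4: 1}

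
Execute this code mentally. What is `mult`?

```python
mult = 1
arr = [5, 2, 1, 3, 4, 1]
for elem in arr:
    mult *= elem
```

Let's trace through this code step by step.

Initialize: mult = 1
Initialize: arr = [5, 2, 1, 3, 4, 1]
Entering loop: for elem in arr:

After execution: mult = 120
120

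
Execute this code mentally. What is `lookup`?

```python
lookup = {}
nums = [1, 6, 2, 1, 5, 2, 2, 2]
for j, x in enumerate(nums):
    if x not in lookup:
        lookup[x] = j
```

Let's trace through this code step by step.

Initialize: lookup = {}
Initialize: nums = [1, 6, 2, 1, 5, 2, 2, 2]
Entering loop: for j, x in enumerate(nums):

After execution: lookup = {1: 0, 6: 1, 2: 2, 5: 4}
{1: 0, 6: 1, 2: 2, 5: 4}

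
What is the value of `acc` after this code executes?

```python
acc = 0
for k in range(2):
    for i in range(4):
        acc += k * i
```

Let's trace through this code step by step.

Initialize: acc = 0
Entering loop: for k in range(2):

After execution: acc = 6
6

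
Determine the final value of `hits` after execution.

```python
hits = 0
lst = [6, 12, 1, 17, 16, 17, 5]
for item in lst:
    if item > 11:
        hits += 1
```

Let's trace through this code step by step.

Initialize: hits = 0
Initialize: lst = [6, 12, 1, 17, 16, 17, 5]
Entering loop: for item in lst:

After execution: hits = 4
4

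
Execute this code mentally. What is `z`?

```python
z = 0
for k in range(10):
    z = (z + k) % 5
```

Let's trace through this code step by step.

Initialize: z = 0
Entering loop: for k in range(10):

After execution: z = 0
0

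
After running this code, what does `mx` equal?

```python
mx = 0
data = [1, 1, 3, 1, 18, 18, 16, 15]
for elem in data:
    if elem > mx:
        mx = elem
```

Let's trace through this code step by step.

Initialize: mx = 0
Initialize: data = [1, 1, 3, 1, 18, 18, 16, 15]
Entering loop: for elem in data:

After execution: mx = 18
18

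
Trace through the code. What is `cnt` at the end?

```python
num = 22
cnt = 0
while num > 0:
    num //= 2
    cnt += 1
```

Let's trace through this code step by step.

Initialize: num = 22
Initialize: cnt = 0
Entering loop: while num > 0:

After execution: cnt = 5
5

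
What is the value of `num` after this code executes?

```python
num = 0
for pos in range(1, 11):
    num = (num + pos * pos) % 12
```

Let's trace through this code step by step.

Initialize: num = 0
Entering loop: for pos in range(1, 11):

After execution: num = 1
1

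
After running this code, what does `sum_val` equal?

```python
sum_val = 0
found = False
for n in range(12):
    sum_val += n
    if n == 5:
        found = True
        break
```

Let's trace through this code step by step.

Initialize: sum_val = 0
Initialize: found = False
Entering loop: for n in range(12):

After execution: sum_val = 15
15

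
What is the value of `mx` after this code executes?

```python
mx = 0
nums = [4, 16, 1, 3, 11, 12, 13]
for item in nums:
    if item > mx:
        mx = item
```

Let's trace through this code step by step.

Initialize: mx = 0
Initialize: nums = [4, 16, 1, 3, 11, 12, 13]
Entering loop: for item in nums:

After execution: mx = 16
16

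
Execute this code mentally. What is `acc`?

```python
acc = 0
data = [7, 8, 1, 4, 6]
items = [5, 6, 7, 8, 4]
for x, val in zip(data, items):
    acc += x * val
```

Let's trace through this code step by step.

Initialize: acc = 0
Initialize: data = [7, 8, 1, 4, 6]
Initialize: items = [5, 6, 7, 8, 4]
Entering loop: for x, val in zip(data, items):

After execution: acc = 146
146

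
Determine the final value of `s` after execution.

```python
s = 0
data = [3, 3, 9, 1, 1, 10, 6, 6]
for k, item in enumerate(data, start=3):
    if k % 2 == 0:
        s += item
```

Let's trace through this code step by step.

Initialize: s = 0
Initialize: data = [3, 3, 9, 1, 1, 10, 6, 6]
Entering loop: for k, item in enumerate(data, start=3):

After execution: s = 20
20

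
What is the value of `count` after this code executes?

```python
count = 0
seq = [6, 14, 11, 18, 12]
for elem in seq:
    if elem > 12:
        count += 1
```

Let's trace through this code step by step.

Initialize: count = 0
Initialize: seq = [6, 14, 11, 18, 12]
Entering loop: for elem in seq:

After execution: count = 2
2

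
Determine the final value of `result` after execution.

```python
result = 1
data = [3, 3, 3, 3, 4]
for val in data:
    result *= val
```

Let's trace through this code step by step.

Initialize: result = 1
Initialize: data = [3, 3, 3, 3, 4]
Entering loop: for val in data:

After execution: result = 324
324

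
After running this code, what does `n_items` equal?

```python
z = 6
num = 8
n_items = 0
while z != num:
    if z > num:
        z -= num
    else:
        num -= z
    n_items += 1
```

Let's trace through this code step by step.

Initialize: z = 6
Initialize: num = 8
Initialize: n_items = 0
Entering loop: while z != num:

After execution: n_items = 3
3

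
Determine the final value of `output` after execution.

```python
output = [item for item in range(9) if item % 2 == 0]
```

Let's trace through this code step by step.

Initialize: output = [item for item in range(9) if item % 2 == 0]

After execution: output = [0, 2, 4, 6, 8]
[0, 2, 4, 6, 8]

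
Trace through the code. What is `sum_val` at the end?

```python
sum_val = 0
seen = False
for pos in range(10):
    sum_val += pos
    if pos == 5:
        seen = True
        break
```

Let's trace through this code step by step.

Initialize: sum_val = 0
Initialize: seen = False
Entering loop: for pos in range(10):

After execution: sum_val = 15
15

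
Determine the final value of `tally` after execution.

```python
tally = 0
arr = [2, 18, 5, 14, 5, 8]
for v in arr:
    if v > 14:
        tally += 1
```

Let's trace through this code step by step.

Initialize: tally = 0
Initialize: arr = [2, 18, 5, 14, 5, 8]
Entering loop: for v in arr:

After execution: tally = 1
1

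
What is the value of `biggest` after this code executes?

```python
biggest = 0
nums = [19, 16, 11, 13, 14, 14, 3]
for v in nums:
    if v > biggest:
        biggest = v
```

Let's trace through this code step by step.

Initialize: biggest = 0
Initialize: nums = [19, 16, 11, 13, 14, 14, 3]
Entering loop: for v in nums:

After execution: biggest = 19
19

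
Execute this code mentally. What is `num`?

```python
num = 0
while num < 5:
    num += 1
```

Let's trace through this code step by step.

Initialize: num = 0
Entering loop: while num < 5:

After execution: num = 5
5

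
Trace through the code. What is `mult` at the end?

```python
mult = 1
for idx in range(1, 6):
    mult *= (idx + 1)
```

Let's trace through this code step by step.

Initialize: mult = 1
Entering loop: for idx in range(1, 6):

After execution: mult = 720
720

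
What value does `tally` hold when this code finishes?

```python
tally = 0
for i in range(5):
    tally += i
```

Let's trace through this code step by step.

Initialize: tally = 0
Entering loop: for i in range(5):

After execution: tally = 10
10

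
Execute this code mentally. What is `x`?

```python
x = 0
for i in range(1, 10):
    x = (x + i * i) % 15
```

Let's trace through this code step by step.

Initialize: x = 0
Entering loop: for i in range(1, 10):

After execution: x = 0
0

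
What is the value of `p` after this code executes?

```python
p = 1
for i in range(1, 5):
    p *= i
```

Let's trace through this code step by step.

Initialize: p = 1
Entering loop: for i in range(1, 5):

After execution: p = 24
24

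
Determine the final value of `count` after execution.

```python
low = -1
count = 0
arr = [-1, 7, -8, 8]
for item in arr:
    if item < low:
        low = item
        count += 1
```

Let's trace through this code step by step.

Initialize: low = -1
Initialize: count = 0
Initialize: arr = [-1, 7, -8, 8]
Entering loop: for item in arr:

After execution: count = 1
1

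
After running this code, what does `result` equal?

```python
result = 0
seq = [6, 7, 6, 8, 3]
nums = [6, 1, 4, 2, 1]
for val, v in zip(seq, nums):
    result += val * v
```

Let's trace through this code step by step.

Initialize: result = 0
Initialize: seq = [6, 7, 6, 8, 3]
Initialize: nums = [6, 1, 4, 2, 1]
Entering loop: for val, v in zip(seq, nums):

After execution: result = 86
86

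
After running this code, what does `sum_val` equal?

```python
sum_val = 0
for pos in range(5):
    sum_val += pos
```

Let's trace through this code step by step.

Initialize: sum_val = 0
Entering loop: for pos in range(5):

After execution: sum_val = 10
10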